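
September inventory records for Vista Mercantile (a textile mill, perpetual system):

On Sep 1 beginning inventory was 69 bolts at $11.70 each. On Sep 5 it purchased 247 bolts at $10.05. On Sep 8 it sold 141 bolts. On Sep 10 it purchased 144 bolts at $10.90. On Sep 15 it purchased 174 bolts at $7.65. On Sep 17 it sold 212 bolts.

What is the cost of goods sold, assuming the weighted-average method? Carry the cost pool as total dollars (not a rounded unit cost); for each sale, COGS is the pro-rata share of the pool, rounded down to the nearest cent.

COGS = $3,498.62

After Sep 1: 69 on hand, pool $807.30 (≈ $11.7000 each)
After Sep 5: 316 on hand, pool $3,289.65 (≈ $10.4103 each)
Sep 8, sell 141: 141/316 × $3,289.65 → $1,467.85
After Sep 10: 319 on hand, pool $3,391.40 (≈ $10.6313 each)
After Sep 15: 493 on hand, pool $4,722.50 (≈ $9.5791 each)
Sep 17, sell 212: 212/493 × $4,722.50 → $2,030.77
Total COGS = $1,467.85 + $2,030.77 = $3,498.62
Ending inventory (cost pool remaining) = $2,691.73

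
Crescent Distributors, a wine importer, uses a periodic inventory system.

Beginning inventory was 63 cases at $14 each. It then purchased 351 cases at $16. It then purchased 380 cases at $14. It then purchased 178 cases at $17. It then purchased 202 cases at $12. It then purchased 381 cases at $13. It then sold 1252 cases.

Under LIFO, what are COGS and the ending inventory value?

COGS = $17,499; ending inventory = $4,722

Sale 1 (1252) [LIFO — newest first]: 381 @ $13 + 202 @ $12 + 178 @ $17 + 380 @ $14 + 111 @ $16 = $17,499
Ending inventory: 63 @ $14 + 240 @ $16 = $4,722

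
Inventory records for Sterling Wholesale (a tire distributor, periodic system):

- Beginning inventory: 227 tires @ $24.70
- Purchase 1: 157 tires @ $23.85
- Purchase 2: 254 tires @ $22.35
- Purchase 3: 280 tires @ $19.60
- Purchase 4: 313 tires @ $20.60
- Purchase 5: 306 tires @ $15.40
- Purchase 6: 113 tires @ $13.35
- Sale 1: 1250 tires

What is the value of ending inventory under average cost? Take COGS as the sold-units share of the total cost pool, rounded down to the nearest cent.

Ending inventory = $8,044.85

Sale 1, sell 1250: 1250/1650 × $33,185.00 → $25,140.15
Ending inventory (cost pool remaining) = $8,044.85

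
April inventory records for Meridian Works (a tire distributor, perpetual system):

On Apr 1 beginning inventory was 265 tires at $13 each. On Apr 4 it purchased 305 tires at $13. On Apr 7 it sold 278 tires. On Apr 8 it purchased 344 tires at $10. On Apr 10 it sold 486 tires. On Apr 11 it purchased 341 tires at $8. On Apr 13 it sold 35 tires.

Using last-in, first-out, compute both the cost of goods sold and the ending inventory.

Apr 7, 278 sold [LIFO — newest first]: 278 @ $13 = $3,614
Apr 10, 486 sold [LIFO — newest first]: 344 @ $10 + 27 @ $13 + 115 @ $13 = $5,286
Apr 13, 35 sold [LIFO — newest first]: 35 @ $8 = $280
Total COGS = $3,614 + $5,286 + $280 = $9,180
Ending inventory: 150 @ $13 + 306 @ $8 = $4,398

COGS = $9,180; ending inventory = $4,398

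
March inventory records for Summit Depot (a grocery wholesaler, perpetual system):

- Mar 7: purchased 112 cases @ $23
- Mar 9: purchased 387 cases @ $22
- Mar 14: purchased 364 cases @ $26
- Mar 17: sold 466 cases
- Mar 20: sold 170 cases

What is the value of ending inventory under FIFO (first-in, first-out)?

Mar 17, 466 sold [FIFO — oldest first]: 112 @ $23 + 354 @ $22 = $10,364
Mar 20, 170 sold [FIFO — oldest first]: 33 @ $22 + 137 @ $26 = $4,288
Total COGS = $10,364 + $4,288 = $14,652
Ending inventory: 227 @ $26 = $5,902

Ending inventory = $5,902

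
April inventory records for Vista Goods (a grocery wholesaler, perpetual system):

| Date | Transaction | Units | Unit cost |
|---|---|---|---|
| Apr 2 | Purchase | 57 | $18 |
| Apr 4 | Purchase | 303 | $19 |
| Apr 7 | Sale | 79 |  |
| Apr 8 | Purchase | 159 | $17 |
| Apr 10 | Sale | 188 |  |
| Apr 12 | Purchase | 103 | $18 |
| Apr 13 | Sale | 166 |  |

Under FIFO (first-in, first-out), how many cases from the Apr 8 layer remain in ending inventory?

86

Apr 7, 79 sold [FIFO — oldest first]: 57 @ $18 + 22 @ $19 = $1,444
Apr 10, 188 sold [FIFO — oldest first]: 188 @ $19 = $3,572
Apr 13, 166 sold [FIFO — oldest first]: 93 @ $19 + 73 @ $17 = $3,008
Total COGS = $1,444 + $3,572 + $3,008 = $8,024
Ending inventory: 86 @ $17 + 103 @ $18 = $3,316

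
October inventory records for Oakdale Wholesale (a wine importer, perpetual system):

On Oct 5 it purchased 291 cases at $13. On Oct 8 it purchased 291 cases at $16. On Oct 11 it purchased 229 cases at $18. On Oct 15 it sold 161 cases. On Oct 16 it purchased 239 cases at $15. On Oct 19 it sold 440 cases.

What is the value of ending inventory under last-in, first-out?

Ending inventory = $6,311

Oct 15, 161 sold [LIFO — newest first]: 161 @ $18 = $2,898
Oct 19, 440 sold [LIFO — newest first]: 239 @ $15 + 68 @ $18 + 133 @ $16 = $6,937
Total COGS = $2,898 + $6,937 = $9,835
Ending inventory: 291 @ $13 + 158 @ $16 = $6,311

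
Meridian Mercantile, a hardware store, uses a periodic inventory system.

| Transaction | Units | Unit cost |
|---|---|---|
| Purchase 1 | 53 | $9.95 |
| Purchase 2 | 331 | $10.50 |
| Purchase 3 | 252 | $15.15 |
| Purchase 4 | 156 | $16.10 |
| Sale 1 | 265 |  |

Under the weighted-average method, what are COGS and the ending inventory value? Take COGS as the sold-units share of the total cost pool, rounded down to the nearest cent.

COGS = $3,457.12; ending inventory = $6,875.13

Sale 1, sell 265: 265/792 × $10,332.25 → $3,457.12
Ending inventory (cost pool remaining) = $6,875.13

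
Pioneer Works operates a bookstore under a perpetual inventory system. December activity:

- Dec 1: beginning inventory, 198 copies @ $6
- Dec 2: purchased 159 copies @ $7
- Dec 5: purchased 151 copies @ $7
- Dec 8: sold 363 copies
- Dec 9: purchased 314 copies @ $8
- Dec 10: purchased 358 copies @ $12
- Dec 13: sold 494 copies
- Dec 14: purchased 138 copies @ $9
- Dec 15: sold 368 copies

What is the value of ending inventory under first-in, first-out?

Ending inventory = $837

Dec 8, 363 sold [FIFO — oldest first]: 198 @ $6 + 159 @ $7 + 6 @ $7 = $2,343
Dec 13, 494 sold [FIFO — oldest first]: 145 @ $7 + 314 @ $8 + 35 @ $12 = $3,947
Dec 15, 368 sold [FIFO — oldest first]: 323 @ $12 + 45 @ $9 = $4,281
Total COGS = $2,343 + $3,947 + $4,281 = $10,571
Ending inventory: 93 @ $9 = $837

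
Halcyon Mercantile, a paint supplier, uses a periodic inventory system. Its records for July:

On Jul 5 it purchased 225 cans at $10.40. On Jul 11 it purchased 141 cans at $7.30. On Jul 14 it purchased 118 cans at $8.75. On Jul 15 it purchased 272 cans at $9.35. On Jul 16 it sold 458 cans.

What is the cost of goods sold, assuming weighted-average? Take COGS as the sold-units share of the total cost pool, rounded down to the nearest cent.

Jul 16, sell 458: 458/756 × $6,945.00 → $4,207.42
Ending inventory (cost pool remaining) = $2,737.58
Check: goods available $6,945.00 = COGS $4,207.42 + ending $2,737.58

COGS = $4,207.42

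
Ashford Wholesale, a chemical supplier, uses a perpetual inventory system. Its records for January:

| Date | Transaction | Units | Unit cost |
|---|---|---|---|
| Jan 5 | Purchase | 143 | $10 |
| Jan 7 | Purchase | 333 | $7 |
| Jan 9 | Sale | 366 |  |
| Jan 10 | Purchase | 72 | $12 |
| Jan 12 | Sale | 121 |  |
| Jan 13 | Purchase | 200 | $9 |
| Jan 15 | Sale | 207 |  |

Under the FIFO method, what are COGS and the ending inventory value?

Jan 9, 366 sold [FIFO — oldest first]: 143 @ $10 + 223 @ $7 = $2,991
Jan 12, 121 sold [FIFO — oldest first]: 110 @ $7 + 11 @ $12 = $902
Jan 15, 207 sold [FIFO — oldest first]: 61 @ $12 + 146 @ $9 = $2,046
Total COGS = $2,991 + $902 + $2,046 = $5,939
Ending inventory: 54 @ $9 = $486
Check: goods available $6,425 = COGS $5,939 + ending $486

COGS = $5,939; ending inventory = $486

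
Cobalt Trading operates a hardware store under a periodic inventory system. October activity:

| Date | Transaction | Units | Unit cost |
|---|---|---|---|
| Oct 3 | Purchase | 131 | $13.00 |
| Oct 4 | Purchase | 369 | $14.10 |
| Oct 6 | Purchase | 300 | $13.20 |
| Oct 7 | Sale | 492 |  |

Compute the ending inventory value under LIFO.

Ending inventory = $4,198.70

Oct 7, 492 sold [LIFO — newest first]: 300 @ $13.20 + 192 @ $14.10 = $6,667.20
Ending inventory: 131 @ $13.00 + 177 @ $14.10 = $4,198.70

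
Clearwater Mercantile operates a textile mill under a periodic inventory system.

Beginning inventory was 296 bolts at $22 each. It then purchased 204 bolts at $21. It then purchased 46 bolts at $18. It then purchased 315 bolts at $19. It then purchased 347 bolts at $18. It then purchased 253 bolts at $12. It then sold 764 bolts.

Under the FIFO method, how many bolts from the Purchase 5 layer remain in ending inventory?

Sale 1 (764) [FIFO — oldest first]: 296 @ $22 + 204 @ $21 + 46 @ $18 + 218 @ $19 = $15,766
Ending inventory: 97 @ $19 + 347 @ $18 + 253 @ $12 = $11,125
Check: goods available $26,891 = COGS $15,766 + ending $11,125

253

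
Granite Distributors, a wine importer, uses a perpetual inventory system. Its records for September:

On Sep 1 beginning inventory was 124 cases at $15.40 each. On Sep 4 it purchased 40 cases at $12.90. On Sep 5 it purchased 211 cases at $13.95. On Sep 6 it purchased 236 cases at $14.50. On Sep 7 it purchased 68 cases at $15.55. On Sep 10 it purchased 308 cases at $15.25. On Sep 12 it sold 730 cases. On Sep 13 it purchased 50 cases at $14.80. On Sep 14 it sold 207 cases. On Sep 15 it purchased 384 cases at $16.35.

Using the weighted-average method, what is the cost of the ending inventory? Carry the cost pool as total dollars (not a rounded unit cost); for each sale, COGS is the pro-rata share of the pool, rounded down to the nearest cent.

After Sep 1: 124 on hand, pool $1,909.60 (≈ $15.4000 each)
After Sep 4: 164 on hand, pool $2,425.60 (≈ $14.7902 each)
After Sep 5: 375 on hand, pool $5,369.05 (≈ $14.3175 each)
After Sep 6: 611 on hand, pool $8,791.05 (≈ $14.3880 each)
After Sep 7: 679 on hand, pool $9,848.45 (≈ $14.5043 each)
After Sep 10: 987 on hand, pool $14,545.45 (≈ $14.7370 each)
Sep 12, sell 730: 730/987 × $14,545.45 → $10,758.03
After Sep 13: 307 on hand, pool $4,527.42 (≈ $14.7473 each)
Sep 14, sell 207: 207/307 × $4,527.42 → $3,052.69
After Sep 15: 484 on hand, pool $7,753.13 (≈ $16.0189 each)
Total COGS = $10,758.03 + $3,052.69 = $13,810.72
Ending inventory (cost pool remaining) = $7,753.13
Check: goods available $21,563.85 = COGS $13,810.72 + ending $7,753.13

Ending inventory = $7,753.13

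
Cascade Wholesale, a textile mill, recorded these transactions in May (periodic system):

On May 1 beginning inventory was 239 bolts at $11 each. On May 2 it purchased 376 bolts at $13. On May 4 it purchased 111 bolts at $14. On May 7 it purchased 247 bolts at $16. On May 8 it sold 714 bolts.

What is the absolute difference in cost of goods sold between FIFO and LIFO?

$1,231

FIFO COGS: 239 @ $11 + 376 @ $13 + 99 @ $14 = $8,903
LIFO COGS: 247 @ $16 + 111 @ $14 + 356 @ $13 = $10,134
Difference = |$8,903 − $10,134| = $1,231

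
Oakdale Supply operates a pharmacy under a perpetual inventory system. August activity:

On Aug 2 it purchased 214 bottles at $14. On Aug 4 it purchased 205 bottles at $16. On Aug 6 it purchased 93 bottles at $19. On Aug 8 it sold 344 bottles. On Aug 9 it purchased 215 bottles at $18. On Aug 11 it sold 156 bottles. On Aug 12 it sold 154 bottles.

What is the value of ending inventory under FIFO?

Aug 8, 344 sold [FIFO — oldest first]: 214 @ $14 + 130 @ $16 = $5,076
Aug 11, 156 sold [FIFO — oldest first]: 75 @ $16 + 81 @ $19 = $2,739
Aug 12, 154 sold [FIFO — oldest first]: 12 @ $19 + 142 @ $18 = $2,784
Total COGS = $5,076 + $2,739 + $2,784 = $10,599
Ending inventory: 73 @ $18 = $1,314
Check: goods available $11,913 = COGS $10,599 + ending $1,314

Ending inventory = $1,314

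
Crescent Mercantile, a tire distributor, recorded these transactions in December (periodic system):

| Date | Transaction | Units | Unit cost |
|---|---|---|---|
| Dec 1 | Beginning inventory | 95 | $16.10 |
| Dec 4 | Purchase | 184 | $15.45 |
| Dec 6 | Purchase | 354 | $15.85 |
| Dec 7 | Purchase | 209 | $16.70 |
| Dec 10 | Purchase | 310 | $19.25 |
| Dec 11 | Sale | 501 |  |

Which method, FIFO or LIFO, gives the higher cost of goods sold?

LIFO

FIFO COGS: 95 @ $16.10 + 184 @ $15.45 + 222 @ $15.85 = $7,891.00
LIFO COGS: 310 @ $19.25 + 191 @ $16.70 = $9,157.20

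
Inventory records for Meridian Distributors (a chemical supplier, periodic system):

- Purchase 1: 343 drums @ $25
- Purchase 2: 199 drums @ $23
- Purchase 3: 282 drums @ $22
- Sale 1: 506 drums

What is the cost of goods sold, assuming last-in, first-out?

COGS = $11,406

Sale 1 (506) [LIFO — newest first]: 282 @ $22 + 199 @ $23 + 25 @ $25 = $11,406
Ending inventory: 318 @ $25 = $7,950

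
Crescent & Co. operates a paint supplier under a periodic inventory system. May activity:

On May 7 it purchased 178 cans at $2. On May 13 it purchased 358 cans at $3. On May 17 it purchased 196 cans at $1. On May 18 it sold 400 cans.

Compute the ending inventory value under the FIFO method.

May 18, 400 sold [FIFO — oldest first]: 178 @ $2 + 222 @ $3 = $1,022
Ending inventory: 136 @ $3 + 196 @ $1 = $604
Check: goods available $1,626 = COGS $1,022 + ending $604

Ending inventory = $604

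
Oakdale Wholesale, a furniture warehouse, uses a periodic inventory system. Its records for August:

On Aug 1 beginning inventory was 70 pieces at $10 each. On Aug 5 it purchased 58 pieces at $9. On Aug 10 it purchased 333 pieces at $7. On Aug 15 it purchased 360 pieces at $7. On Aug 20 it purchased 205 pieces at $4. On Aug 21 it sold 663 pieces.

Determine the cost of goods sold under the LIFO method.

COGS = $4,026

Aug 21, 663 sold [LIFO — newest first]: 205 @ $4 + 360 @ $7 + 98 @ $7 = $4,026
Ending inventory: 70 @ $10 + 58 @ $9 + 235 @ $7 = $2,867
Check: goods available $6,893 = COGS $4,026 + ending $2,867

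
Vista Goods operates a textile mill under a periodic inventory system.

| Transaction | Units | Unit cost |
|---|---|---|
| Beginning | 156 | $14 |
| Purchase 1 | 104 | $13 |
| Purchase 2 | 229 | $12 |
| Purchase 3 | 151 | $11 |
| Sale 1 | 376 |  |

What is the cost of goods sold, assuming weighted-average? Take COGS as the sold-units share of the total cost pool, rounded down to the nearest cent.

COGS = $4,667.68

Sale 1, sell 376: 376/640 × $7,945.00 → $4,667.68
Ending inventory (cost pool remaining) = $3,277.32
Check: goods available $7,945.00 = COGS $4,667.68 + ending $3,277.32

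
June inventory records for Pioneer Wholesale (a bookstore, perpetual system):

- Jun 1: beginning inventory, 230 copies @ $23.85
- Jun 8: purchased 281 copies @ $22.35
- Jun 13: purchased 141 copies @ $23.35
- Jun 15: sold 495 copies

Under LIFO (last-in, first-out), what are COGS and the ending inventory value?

Jun 15, 495 sold [LIFO — newest first]: 141 @ $23.35 + 281 @ $22.35 + 73 @ $23.85 = $11,313.75
Ending inventory: 157 @ $23.85 = $3,744.45

COGS = $11,313.75; ending inventory = $3,744.45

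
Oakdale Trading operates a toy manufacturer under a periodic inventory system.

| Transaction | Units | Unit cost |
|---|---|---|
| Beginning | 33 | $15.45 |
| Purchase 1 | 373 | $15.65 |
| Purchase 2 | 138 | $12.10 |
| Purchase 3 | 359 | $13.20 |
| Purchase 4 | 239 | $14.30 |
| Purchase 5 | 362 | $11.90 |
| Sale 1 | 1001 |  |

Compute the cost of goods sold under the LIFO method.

COGS = $12,960.40

Sale 1 (1001) [LIFO — newest first]: 362 @ $11.90 + 239 @ $14.30 + 359 @ $13.20 + 41 @ $12.10 = $12,960.40
Ending inventory: 33 @ $15.45 + 373 @ $15.65 + 97 @ $12.10 = $7,521.00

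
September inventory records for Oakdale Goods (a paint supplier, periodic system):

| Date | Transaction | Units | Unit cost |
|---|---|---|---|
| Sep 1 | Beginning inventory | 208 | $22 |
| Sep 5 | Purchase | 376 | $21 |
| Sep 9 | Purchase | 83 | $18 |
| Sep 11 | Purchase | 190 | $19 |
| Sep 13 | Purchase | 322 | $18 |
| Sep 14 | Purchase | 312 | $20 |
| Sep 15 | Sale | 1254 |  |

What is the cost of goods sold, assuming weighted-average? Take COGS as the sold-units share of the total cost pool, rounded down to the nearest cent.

Sep 15, sell 1254: 1254/1491 × $29,612.00 → $24,905.06
Ending inventory (cost pool remaining) = $4,706.94

COGS = $24,905.06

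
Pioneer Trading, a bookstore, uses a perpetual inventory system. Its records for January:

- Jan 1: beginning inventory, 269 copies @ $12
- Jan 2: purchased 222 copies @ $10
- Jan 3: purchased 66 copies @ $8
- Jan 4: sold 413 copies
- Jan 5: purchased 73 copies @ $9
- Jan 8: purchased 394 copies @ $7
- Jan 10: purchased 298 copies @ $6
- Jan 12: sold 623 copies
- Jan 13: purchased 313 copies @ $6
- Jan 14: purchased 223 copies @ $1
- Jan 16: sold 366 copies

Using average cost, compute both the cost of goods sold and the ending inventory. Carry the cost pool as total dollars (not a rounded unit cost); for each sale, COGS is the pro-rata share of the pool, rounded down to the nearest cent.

After Jan 1: 269 on hand, pool $3,228.00 (≈ $12.0000 each)
After Jan 2: 491 on hand, pool $5,448.00 (≈ $11.0957 each)
After Jan 3: 557 on hand, pool $5,976.00 (≈ $10.7289 each)
Jan 4, sell 413: 413/557 × $5,976.00 → $4,431.03
After Jan 5: 217 on hand, pool $2,201.97 (≈ $10.1473 each)
After Jan 8: 611 on hand, pool $4,959.97 (≈ $8.1178 each)
After Jan 10: 909 on hand, pool $6,747.97 (≈ $7.4235 each)
Jan 12, sell 623: 623/909 × $6,747.97 → $4,624.84
After Jan 13: 599 on hand, pool $4,001.13 (≈ $6.6797 each)
After Jan 14: 822 on hand, pool $4,224.13 (≈ $5.1388 each)
Jan 16, sell 366: 366/822 × $4,224.13 → $1,880.81
Total COGS = $4,431.03 + $4,624.84 + $1,880.81 = $10,936.68
Ending inventory (cost pool remaining) = $2,343.32

COGS = $10,936.68; ending inventory = $2,343.32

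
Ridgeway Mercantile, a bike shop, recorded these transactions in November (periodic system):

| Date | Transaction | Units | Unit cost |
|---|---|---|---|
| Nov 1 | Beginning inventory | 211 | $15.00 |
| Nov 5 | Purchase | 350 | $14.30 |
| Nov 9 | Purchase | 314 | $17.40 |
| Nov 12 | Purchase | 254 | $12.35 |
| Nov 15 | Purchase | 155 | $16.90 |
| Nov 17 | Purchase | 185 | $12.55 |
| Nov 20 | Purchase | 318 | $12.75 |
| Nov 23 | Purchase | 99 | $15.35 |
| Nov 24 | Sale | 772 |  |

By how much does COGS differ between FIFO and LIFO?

FIFO COGS: 211 @ $15.00 + 350 @ $14.30 + 211 @ $17.40 = $11,841.40
LIFO COGS: 99 @ $15.35 + 318 @ $12.75 + 185 @ $12.55 + 155 @ $16.90 + 15 @ $12.35 = $10,700.65
Difference = |$11,841.40 − $10,700.65| = $1,140.75

$1,140.75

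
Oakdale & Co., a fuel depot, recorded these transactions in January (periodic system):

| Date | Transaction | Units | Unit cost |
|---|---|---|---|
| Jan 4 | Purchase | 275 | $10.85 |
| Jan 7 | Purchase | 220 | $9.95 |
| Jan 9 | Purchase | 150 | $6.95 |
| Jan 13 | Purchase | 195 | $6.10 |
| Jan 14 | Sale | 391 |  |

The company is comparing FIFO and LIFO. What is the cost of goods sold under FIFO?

FIFO COGS: 275 @ $10.85 + 116 @ $9.95 = $4,137.95
LIFO COGS: 195 @ $6.10 + 150 @ $6.95 + 46 @ $9.95 = $2,689.70

COGS = $4,137.95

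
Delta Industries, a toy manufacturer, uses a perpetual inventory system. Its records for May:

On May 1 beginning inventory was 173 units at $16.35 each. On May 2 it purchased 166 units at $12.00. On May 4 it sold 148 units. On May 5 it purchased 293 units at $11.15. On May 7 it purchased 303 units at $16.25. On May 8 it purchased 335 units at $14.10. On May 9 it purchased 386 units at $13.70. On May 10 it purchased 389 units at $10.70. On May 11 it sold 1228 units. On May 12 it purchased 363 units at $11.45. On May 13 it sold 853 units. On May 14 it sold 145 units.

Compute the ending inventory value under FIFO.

Ending inventory = $389.30

May 4, 148 sold [FIFO — oldest first]: 148 @ $16.35 = $2,419.80
May 11, 1228 sold [FIFO — oldest first]: 25 @ $16.35 + 166 @ $12.00 + 293 @ $11.15 + 303 @ $16.25 + 335 @ $14.10 + 106 @ $13.70 = $16,767.15
May 13, 853 sold [FIFO — oldest first]: 280 @ $13.70 + 389 @ $10.70 + 184 @ $11.45 = $10,105.10
May 14, 145 sold [FIFO — oldest first]: 145 @ $11.45 = $1,660.25
Total COGS = $2,419.80 + $16,767.15 + $10,105.10 + $1,660.25 = $30,952.30
Ending inventory: 34 @ $11.45 = $389.30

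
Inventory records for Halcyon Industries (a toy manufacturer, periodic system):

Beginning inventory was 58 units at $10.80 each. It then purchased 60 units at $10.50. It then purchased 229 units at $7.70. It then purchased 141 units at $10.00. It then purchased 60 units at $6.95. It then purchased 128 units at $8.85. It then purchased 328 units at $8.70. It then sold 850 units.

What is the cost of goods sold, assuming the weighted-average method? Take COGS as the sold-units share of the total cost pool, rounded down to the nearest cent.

Sale 1, sell 850: 850/1004 × $8,833.10 → $7,478.22
Ending inventory (cost pool remaining) = $1,354.88
Check: goods available $8,833.10 = COGS $7,478.22 + ending $1,354.88

COGS = $7,478.22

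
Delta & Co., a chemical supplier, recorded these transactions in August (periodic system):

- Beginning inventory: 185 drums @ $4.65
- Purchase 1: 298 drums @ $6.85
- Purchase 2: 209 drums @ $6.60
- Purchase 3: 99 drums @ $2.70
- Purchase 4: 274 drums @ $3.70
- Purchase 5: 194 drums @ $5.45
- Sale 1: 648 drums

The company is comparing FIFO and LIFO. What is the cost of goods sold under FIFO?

FIFO COGS: 185 @ $4.65 + 298 @ $6.85 + 165 @ $6.60 = $3,990.55
LIFO COGS: 194 @ $5.45 + 274 @ $3.70 + 99 @ $2.70 + 81 @ $6.60 = $2,873.00

COGS = $3,990.55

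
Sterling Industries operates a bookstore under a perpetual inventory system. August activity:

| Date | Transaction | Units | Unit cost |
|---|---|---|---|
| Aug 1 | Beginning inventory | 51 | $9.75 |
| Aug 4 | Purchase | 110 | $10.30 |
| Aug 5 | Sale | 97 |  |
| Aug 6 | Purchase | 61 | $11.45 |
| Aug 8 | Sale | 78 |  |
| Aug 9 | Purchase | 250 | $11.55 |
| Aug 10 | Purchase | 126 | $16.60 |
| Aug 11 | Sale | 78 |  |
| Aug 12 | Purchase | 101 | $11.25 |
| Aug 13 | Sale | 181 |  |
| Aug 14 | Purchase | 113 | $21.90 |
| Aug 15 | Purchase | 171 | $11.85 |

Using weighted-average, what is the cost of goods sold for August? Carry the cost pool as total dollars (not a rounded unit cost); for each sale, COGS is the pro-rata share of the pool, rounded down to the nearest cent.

COGS = $5,110.66

After Aug 1: 51 on hand, pool $497.25 (≈ $9.7500 each)
After Aug 4: 161 on hand, pool $1,630.25 (≈ $10.1258 each)
Aug 5, sell 97: 97/161 × $1,630.25 → $982.20
After Aug 6: 125 on hand, pool $1,346.50 (≈ $10.7720 each)
Aug 8, sell 78: 78/125 × $1,346.50 → $840.21
After Aug 9: 297 on hand, pool $3,393.79 (≈ $11.4269 each)
After Aug 10: 423 on hand, pool $5,485.39 (≈ $12.9678 each)
Aug 11, sell 78: 78/423 × $5,485.39 → $1,011.49
After Aug 12: 446 on hand, pool $5,610.15 (≈ $12.5788 each)
Aug 13, sell 181: 181/446 × $5,610.15 → $2,276.76
After Aug 14: 378 on hand, pool $5,808.09 (≈ $15.3653 each)
After Aug 15: 549 on hand, pool $7,834.44 (≈ $14.2704 each)
Total COGS = $982.20 + $840.21 + $1,011.49 + $2,276.76 = $5,110.66
Ending inventory (cost pool remaining) = $7,834.44
Check: goods available $12,945.10 = COGS $5,110.66 + ending $7,834.44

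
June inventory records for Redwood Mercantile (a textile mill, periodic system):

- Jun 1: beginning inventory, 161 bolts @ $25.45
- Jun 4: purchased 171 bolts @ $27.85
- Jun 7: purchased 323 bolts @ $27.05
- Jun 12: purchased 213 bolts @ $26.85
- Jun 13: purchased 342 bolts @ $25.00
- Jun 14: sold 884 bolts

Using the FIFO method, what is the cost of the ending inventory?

Ending inventory = $8,150.00

Jun 14, 884 sold [FIFO — oldest first]: 161 @ $25.45 + 171 @ $27.85 + 323 @ $27.05 + 213 @ $26.85 + 16 @ $25.00 = $23,716.00
Ending inventory: 326 @ $25.00 = $8,150.00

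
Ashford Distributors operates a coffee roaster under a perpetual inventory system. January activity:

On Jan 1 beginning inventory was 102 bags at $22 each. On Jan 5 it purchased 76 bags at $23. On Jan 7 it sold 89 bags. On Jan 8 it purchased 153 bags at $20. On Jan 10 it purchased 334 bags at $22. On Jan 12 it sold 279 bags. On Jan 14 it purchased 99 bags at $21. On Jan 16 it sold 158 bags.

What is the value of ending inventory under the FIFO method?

Jan 7, 89 sold [FIFO — oldest first]: 89 @ $22 = $1,958
Jan 12, 279 sold [FIFO — oldest first]: 13 @ $22 + 76 @ $23 + 153 @ $20 + 37 @ $22 = $5,908
Jan 16, 158 sold [FIFO — oldest first]: 158 @ $22 = $3,476
Total COGS = $1,958 + $5,908 + $3,476 = $11,342
Ending inventory: 139 @ $22 + 99 @ $21 = $5,137

Ending inventory = $5,137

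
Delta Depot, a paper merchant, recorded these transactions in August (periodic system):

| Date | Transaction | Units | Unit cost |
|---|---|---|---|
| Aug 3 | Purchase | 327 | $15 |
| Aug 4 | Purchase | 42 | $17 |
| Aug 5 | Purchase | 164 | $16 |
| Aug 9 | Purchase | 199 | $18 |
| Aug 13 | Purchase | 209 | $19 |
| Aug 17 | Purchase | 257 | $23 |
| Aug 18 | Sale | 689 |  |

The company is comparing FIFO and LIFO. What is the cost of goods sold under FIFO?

FIFO COGS: 327 @ $15 + 42 @ $17 + 164 @ $16 + 156 @ $18 = $11,051
LIFO COGS: 257 @ $23 + 209 @ $19 + 199 @ $18 + 24 @ $16 = $13,848

COGS = $11,051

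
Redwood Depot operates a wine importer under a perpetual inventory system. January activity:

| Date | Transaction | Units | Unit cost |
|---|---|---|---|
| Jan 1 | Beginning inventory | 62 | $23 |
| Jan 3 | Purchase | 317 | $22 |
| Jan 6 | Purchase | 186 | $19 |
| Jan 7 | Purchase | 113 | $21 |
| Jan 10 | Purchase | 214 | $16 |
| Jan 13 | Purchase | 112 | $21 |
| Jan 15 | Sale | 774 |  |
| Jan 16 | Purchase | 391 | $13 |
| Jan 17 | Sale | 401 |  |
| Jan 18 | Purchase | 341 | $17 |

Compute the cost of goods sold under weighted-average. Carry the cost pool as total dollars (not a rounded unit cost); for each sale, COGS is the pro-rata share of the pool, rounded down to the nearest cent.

COGS = $21,735.38

After Jan 1: 62 on hand, pool $1,426.00 (≈ $23.0000 each)
After Jan 3: 379 on hand, pool $8,400.00 (≈ $22.1636 each)
After Jan 6: 565 on hand, pool $11,934.00 (≈ $21.1221 each)
After Jan 7: 678 on hand, pool $14,307.00 (≈ $21.1018 each)
After Jan 10: 892 on hand, pool $17,731.00 (≈ $19.8778 each)
After Jan 13: 1004 on hand, pool $20,083.00 (≈ $20.0030 each)
Jan 15, sell 774: 774/1004 × $20,083.00 → $15,482.31
After Jan 16: 621 on hand, pool $9,683.69 (≈ $15.5937 each)
Jan 17, sell 401: 401/621 × $9,683.69 → $6,253.07
After Jan 18: 561 on hand, pool $9,227.62 (≈ $16.4485 each)
Total COGS = $15,482.31 + $6,253.07 = $21,735.38
Ending inventory (cost pool remaining) = $9,227.62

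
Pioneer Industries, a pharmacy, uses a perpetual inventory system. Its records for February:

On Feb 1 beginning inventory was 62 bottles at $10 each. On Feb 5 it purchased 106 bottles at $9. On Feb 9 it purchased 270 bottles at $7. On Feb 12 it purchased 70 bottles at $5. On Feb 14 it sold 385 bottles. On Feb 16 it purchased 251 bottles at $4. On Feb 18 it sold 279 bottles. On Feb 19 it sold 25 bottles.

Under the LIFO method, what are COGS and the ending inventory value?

COGS = $4,126; ending inventory = $692

Feb 14, 385 sold [LIFO — newest first]: 70 @ $5 + 270 @ $7 + 45 @ $9 = $2,645
Feb 18, 279 sold [LIFO — newest first]: 251 @ $4 + 28 @ $9 = $1,256
Feb 19, 25 sold [LIFO — newest first]: 25 @ $9 = $225
Total COGS = $2,645 + $1,256 + $225 = $4,126
Ending inventory: 62 @ $10 + 8 @ $9 = $692
Check: goods available $4,818 = COGS $4,126 + ending $692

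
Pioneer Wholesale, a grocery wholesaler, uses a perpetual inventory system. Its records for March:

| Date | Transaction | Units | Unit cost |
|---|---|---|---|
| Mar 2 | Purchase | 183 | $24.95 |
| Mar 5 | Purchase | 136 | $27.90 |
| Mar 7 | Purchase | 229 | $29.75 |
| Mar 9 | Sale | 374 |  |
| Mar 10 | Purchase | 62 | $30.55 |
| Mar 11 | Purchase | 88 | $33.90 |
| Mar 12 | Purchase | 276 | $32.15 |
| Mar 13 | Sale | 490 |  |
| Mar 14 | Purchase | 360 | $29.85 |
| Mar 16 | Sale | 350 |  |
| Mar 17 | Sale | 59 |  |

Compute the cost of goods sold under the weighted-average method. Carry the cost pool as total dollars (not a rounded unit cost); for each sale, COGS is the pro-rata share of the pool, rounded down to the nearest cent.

COGS = $37,833.18

After Mar 2: 183 on hand, pool $4,565.85 (≈ $24.9500 each)
After Mar 5: 319 on hand, pool $8,360.25 (≈ $26.2077 each)
After Mar 7: 548 on hand, pool $15,173.00 (≈ $27.6880 each)
Mar 9, sell 374: 374/548 × $15,173.00 → $10,355.29
After Mar 10: 236 on hand, pool $6,711.81 (≈ $28.4399 each)
After Mar 11: 324 on hand, pool $9,695.01 (≈ $29.9229 each)
After Mar 12: 600 on hand, pool $18,568.41 (≈ $30.9474 each)
Mar 13, sell 490: 490/600 × $18,568.41 → $15,164.20
After Mar 14: 470 on hand, pool $14,150.21 (≈ $30.1068 each)
Mar 16, sell 350: 350/470 × $14,150.21 → $10,537.39
Mar 17, sell 59: 59/120 × $3,612.82 → $1,776.30
Total COGS = $10,355.29 + $15,164.20 + $10,537.39 + $1,776.30 = $37,833.18
Ending inventory (cost pool remaining) = $1,836.52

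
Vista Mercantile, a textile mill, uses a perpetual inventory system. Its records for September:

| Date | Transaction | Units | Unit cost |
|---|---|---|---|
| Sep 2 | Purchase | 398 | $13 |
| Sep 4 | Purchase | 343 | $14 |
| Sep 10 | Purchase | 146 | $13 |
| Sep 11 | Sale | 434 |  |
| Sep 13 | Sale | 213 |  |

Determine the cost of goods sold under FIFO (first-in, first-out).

COGS = $8,660

Sep 11, 434 sold [FIFO — oldest first]: 398 @ $13 + 36 @ $14 = $5,678
Sep 13, 213 sold [FIFO — oldest first]: 213 @ $14 = $2,982
Total COGS = $5,678 + $2,982 = $8,660
Ending inventory: 94 @ $14 + 146 @ $13 = $3,214
Check: goods available $11,874 = COGS $8,660 + ending $3,214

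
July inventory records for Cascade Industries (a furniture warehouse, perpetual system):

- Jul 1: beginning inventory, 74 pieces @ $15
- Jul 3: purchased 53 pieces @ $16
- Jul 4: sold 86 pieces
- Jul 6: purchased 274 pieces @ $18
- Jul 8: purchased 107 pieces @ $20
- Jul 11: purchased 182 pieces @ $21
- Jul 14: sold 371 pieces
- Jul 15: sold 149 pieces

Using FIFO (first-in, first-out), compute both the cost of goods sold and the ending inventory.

Jul 4, 86 sold [FIFO — oldest first]: 74 @ $15 + 12 @ $16 = $1,302
Jul 14, 371 sold [FIFO — oldest first]: 41 @ $16 + 274 @ $18 + 56 @ $20 = $6,708
Jul 15, 149 sold [FIFO — oldest first]: 51 @ $20 + 98 @ $21 = $3,078
Total COGS = $1,302 + $6,708 + $3,078 = $11,088
Ending inventory: 84 @ $21 = $1,764
Check: goods available $12,852 = COGS $11,088 + ending $1,764

COGS = $11,088; ending inventory = $1,764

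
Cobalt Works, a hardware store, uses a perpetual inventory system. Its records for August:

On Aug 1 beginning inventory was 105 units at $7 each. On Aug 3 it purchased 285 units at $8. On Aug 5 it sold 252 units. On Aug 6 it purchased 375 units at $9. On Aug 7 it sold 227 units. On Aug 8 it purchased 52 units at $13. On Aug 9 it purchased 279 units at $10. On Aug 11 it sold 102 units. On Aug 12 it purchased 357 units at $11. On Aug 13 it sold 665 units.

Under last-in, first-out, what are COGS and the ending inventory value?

COGS = $12,163; ending inventory = $1,620

Aug 5, 252 sold [LIFO — newest first]: 252 @ $8 = $2,016
Aug 7, 227 sold [LIFO — newest first]: 227 @ $9 = $2,043
Aug 11, 102 sold [LIFO — newest first]: 102 @ $10 = $1,020
Aug 13, 665 sold [LIFO — newest first]: 357 @ $11 + 177 @ $10 + 52 @ $13 + 79 @ $9 = $7,084
Total COGS = $2,016 + $2,043 + $1,020 + $7,084 = $12,163
Ending inventory: 105 @ $7 + 33 @ $8 + 69 @ $9 = $1,620
Check: goods available $13,783 = COGS $12,163 + ending $1,620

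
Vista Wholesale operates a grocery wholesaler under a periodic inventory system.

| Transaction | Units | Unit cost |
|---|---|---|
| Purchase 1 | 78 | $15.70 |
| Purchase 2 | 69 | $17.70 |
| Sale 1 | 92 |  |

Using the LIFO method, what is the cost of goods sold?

Sale 1 (92) [LIFO — newest first]: 69 @ $17.70 + 23 @ $15.70 = $1,582.40
Ending inventory: 55 @ $15.70 = $863.50
Check: goods available $2,445.90 = COGS $1,582.40 + ending $863.50

COGS = $1,582.40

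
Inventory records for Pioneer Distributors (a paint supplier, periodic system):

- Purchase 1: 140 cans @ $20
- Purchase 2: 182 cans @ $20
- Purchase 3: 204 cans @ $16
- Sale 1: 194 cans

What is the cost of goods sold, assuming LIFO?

Sale 1 (194) [LIFO — newest first]: 194 @ $16 = $3,104
Ending inventory: 140 @ $20 + 182 @ $20 + 10 @ $16 = $6,600

COGS = $3,104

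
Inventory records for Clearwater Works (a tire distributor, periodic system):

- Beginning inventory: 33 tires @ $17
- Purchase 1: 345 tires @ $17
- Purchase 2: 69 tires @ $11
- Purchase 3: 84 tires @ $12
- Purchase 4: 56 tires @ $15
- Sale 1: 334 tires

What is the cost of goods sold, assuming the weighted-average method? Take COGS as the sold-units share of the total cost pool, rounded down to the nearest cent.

COGS = $5,139.73

Sale 1, sell 334: 334/587 × $9,033.00 → $5,139.73
Ending inventory (cost pool remaining) = $3,893.27
Check: goods available $9,033.00 = COGS $5,139.73 + ending $3,893.27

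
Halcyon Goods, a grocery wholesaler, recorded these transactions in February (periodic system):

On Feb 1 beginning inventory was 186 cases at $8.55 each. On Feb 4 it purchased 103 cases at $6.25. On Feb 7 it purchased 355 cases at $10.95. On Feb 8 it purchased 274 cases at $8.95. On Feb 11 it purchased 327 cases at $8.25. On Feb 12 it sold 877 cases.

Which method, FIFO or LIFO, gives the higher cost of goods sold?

FIFO

FIFO COGS: 186 @ $8.55 + 103 @ $6.25 + 355 @ $10.95 + 233 @ $8.95 = $8,206.65
LIFO COGS: 327 @ $8.25 + 274 @ $8.95 + 276 @ $10.95 = $8,172.25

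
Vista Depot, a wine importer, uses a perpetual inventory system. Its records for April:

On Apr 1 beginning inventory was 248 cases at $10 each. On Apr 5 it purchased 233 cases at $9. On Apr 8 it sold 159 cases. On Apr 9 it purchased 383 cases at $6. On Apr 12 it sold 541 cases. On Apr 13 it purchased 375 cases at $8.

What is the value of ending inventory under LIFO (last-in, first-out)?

Ending inventory = $4,640

Apr 8, 159 sold [LIFO — newest first]: 159 @ $9 = $1,431
Apr 12, 541 sold [LIFO — newest first]: 383 @ $6 + 74 @ $9 + 84 @ $10 = $3,804
Total COGS = $1,431 + $3,804 = $5,235
Ending inventory: 164 @ $10 + 375 @ $8 = $4,640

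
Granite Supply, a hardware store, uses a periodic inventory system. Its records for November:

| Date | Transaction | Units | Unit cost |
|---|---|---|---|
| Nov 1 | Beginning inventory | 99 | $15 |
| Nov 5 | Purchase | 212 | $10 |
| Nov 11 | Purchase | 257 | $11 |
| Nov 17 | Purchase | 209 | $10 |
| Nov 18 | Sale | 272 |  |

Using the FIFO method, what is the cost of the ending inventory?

Ending inventory = $5,307

Nov 18, 272 sold [FIFO — oldest first]: 99 @ $15 + 173 @ $10 = $3,215
Ending inventory: 39 @ $10 + 257 @ $11 + 209 @ $10 = $5,307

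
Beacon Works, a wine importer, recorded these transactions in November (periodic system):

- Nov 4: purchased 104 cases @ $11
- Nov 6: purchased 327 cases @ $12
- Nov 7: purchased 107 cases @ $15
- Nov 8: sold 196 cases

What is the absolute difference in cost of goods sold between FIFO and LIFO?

$425

FIFO COGS: 104 @ $11 + 92 @ $12 = $2,248
LIFO COGS: 107 @ $15 + 89 @ $12 = $2,673
Difference = |$2,248 − $2,673| = $425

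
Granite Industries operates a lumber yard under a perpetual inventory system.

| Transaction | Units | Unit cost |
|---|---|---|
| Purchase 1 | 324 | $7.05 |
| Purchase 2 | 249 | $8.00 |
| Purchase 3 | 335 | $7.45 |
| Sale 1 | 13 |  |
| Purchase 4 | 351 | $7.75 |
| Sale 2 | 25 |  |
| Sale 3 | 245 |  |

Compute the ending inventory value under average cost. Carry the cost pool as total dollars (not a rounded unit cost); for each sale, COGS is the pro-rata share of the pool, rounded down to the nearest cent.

Ending inventory = $7,359.37

After Purchase 1: 324 on hand, pool $2,284.20 (≈ $7.0500 each)
After Purchase 2: 573 on hand, pool $4,276.20 (≈ $7.4628 each)
After Purchase 3: 908 on hand, pool $6,771.95 (≈ $7.4581 each)
Sale 1, sell 13: 13/908 × $6,771.95 → $96.95
After Purchase 4: 1246 on hand, pool $9,395.25 (≈ $7.5403 each)
Sale 2, sell 25: 25/1246 × $9,395.25 → $188.50
Sale 3, sell 245: 245/1221 × $9,206.75 → $1,847.38
Total COGS = $96.95 + $188.50 + $1,847.38 = $2,132.83
Ending inventory (cost pool remaining) = $7,359.37
Check: goods available $9,492.20 = COGS $2,132.83 + ending $7,359.37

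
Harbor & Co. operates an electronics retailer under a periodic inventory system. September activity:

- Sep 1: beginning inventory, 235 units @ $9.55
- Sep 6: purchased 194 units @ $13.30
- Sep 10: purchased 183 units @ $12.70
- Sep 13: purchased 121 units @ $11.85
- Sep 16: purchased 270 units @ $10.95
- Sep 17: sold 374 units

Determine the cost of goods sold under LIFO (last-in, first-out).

Sep 17, 374 sold [LIFO — newest first]: 270 @ $10.95 + 104 @ $11.85 = $4,188.90
Ending inventory: 235 @ $9.55 + 194 @ $13.30 + 183 @ $12.70 + 17 @ $11.85 = $7,350.00

COGS = $4,188.90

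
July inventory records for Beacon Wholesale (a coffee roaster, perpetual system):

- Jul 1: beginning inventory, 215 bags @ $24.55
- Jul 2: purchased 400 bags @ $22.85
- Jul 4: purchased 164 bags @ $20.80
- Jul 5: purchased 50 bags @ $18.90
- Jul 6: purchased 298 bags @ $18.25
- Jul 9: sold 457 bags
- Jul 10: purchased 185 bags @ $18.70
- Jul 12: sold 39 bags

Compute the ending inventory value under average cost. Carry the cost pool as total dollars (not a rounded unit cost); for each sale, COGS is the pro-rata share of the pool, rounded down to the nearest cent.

Ending inventory = $17,039.68

After Jul 1: 215 on hand, pool $5,278.25 (≈ $24.5500 each)
After Jul 2: 615 on hand, pool $14,418.25 (≈ $23.4443 each)
After Jul 4: 779 on hand, pool $17,829.45 (≈ $22.8876 each)
After Jul 5: 829 on hand, pool $18,774.45 (≈ $22.6471 each)
After Jul 6: 1127 on hand, pool $24,212.95 (≈ $21.4844 each)
Jul 9, sell 457: 457/1127 × $24,212.95 → $9,818.38
After Jul 10: 855 on hand, pool $17,854.07 (≈ $20.8820 each)
Jul 12, sell 39: 39/855 × $17,854.07 → $814.39
Total COGS = $9,818.38 + $814.39 = $10,632.77
Ending inventory (cost pool remaining) = $17,039.68
Check: goods available $27,672.45 = COGS $10,632.77 + ending $17,039.68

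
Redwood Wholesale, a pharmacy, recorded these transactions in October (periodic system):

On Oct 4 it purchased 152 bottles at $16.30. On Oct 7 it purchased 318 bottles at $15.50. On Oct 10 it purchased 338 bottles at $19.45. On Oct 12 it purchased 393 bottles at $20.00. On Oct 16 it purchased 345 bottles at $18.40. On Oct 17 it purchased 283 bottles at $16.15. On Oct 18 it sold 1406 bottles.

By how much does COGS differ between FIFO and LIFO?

$468.35

FIFO COGS: 152 @ $16.30 + 318 @ $15.50 + 338 @ $19.45 + 393 @ $20.00 + 205 @ $18.40 = $25,612.70
LIFO COGS: 283 @ $16.15 + 345 @ $18.40 + 393 @ $20.00 + 338 @ $19.45 + 47 @ $15.50 = $26,081.05
Difference = |$25,612.70 − $26,081.05| = $468.35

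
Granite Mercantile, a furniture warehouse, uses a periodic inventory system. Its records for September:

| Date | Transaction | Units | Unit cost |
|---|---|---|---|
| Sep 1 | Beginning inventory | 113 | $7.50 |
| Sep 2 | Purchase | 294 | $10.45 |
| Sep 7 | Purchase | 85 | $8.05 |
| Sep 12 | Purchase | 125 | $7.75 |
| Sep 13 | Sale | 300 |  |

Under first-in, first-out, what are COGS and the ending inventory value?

Sep 13, 300 sold [FIFO — oldest first]: 113 @ $7.50 + 187 @ $10.45 = $2,801.65
Ending inventory: 107 @ $10.45 + 85 @ $8.05 + 125 @ $7.75 = $2,771.15

COGS = $2,801.65; ending inventory = $2,771.15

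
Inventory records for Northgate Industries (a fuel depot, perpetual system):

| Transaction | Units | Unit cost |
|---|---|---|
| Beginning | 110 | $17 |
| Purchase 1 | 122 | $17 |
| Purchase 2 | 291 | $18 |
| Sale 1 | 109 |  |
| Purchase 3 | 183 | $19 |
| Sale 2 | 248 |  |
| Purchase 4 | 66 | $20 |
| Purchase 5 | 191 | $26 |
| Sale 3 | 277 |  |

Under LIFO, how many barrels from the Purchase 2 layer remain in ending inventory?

97

Sale 1 (109) [LIFO — newest first]: 109 @ $18 = $1,962
Sale 2 (248) [LIFO — newest first]: 183 @ $19 + 65 @ $18 = $4,647
Sale 3 (277) [LIFO — newest first]: 191 @ $26 + 66 @ $20 + 20 @ $18 = $6,646
Total COGS = $1,962 + $4,647 + $6,646 = $13,255
Ending inventory: 110 @ $17 + 122 @ $17 + 97 @ $18 = $5,690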